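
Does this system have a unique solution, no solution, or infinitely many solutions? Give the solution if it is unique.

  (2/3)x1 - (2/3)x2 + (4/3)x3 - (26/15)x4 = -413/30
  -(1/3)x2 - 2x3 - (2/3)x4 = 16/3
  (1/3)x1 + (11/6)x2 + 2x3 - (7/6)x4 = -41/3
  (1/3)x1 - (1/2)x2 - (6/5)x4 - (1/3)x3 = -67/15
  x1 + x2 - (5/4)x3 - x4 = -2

no solution

Row-reduce:
R1 ← R1 / (2/3).
R3 ← R3 − 1/3·R1.
R4 ← R4 − 1/3·R1.
R5 ← R5 − 1·R1.
R2 ← R2 / (-1/3).
R1 ← R1 + 1·R2.
R3 ← R3 − 13/6·R2.
R4 ← R4 + 1/6·R2.
R5 ← R5 − 2·R2.
R3 ← R3 / (-35/3).
R1 ← R1 − 8·R3.
R2 ← R2 − 6·R3.
R5 ← R5 + 61/4·R3.
Swap R4 and R5.
R4 ← R4 / (5119/1400).
R1 ← R1 + 661/175·R4.
R2 ← R2 + 67/175·R4.
R3 ← R3 − 139/350·R4.
Row 5 reduces to 0 = -1/4, a contradiction. The system is inconsistent.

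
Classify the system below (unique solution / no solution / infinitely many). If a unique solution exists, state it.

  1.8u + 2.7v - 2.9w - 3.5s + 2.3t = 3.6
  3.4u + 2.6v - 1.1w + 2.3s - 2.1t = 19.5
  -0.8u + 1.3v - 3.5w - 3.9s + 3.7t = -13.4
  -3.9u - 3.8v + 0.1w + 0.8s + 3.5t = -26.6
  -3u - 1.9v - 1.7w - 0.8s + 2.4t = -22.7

u = 5, v = 1, w = 2, s = 0, t = -1

Row-reduce the augmented matrix:
R1 ← R1 / (9/5).
R2 ← R2 − 17/5·R1.
R3 ← R3 + 4/5·R1.
R4 ← R4 + 39/10·R1.
R5 ← R5 + 3·R1.
R2 ← R2 / (-5/2).
R1 ← R1 − 3/2·R2.
R3 ← R3 − 5/2·R2.
R4 ← R4 − 41/20·R2.
R5 ← R5 − 13/5·R2.
R3 ← R3 / (-37/90).
R1 ← R1 − 457/450·R3.
R2 ← R2 + 394/225·R3.
R4 ← R4 + 11671/4500·R3.
R5 ← R5 + 2228/1125·R3.
R4 ← R4 / (-98402/4625).
R1 ← R1 − 11043/925·R4.
R2 ← R2 + 16912/925·R4.
R3 ← R3 + 311/37·R4.
R5 ← R5 + 129613/9250·R4.
R5 ← R5 / (-1411763/984020).
R1 ← R1 − 103143/98402·R5.
R2 ← R2 + 106862/49201·R5.
R3 ← R3 + 134505/98402·R5.
R4 ← R4 + 65045/98402·R5.
Reading off the reduced rows gives u = 5, v = 1, w = 2, s = 0, t = -1.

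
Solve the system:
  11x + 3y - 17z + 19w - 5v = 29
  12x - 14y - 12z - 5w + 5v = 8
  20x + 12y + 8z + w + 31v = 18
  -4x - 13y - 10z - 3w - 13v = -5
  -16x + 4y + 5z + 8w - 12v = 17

infinitely many solutions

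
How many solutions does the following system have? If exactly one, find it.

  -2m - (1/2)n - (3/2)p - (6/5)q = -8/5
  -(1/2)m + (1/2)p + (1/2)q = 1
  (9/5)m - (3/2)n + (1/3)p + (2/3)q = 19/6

infinitely many solutions

Row-reduce:
R1 ← R1 / (-2).
R2 ← R2 + 1/2·R1.
R3 ← R3 − 9/5·R1.
R2 ← R2 / (1/8).
R1 ← R1 − 1/4·R2.
R3 ← R3 + 39/20·R2.
R3 ← R3 / (379/30).
R1 ← R1 + 1·R3.
R2 ← R2 − 7·R3.
Rank is 3 with 4 unknowns, leaving q free.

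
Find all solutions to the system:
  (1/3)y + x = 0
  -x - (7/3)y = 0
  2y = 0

Row-reduce the augmented matrix:
R2 ← R2 + 1·R1.
R2 ← R2 / (-2).
R1 ← R1 − 1/3·R2.
R3 ← R3 − 2·R2.
R3 reduces to 0 = 0, so the extra equation is consistent.
Reading off the reduced rows gives x = 0, y = 0.

x = 0, y = 0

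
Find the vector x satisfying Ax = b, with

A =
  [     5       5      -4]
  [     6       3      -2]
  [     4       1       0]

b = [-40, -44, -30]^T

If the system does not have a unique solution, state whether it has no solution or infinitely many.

x_1 = -6, x_2 = -6, x_3 = -5

Row-reduce the augmented matrix:
R1 ← R1 / (5).
R2 ← R2 − 6·R1.
R3 ← R3 − 4·R1.
R2 ← R2 / (-3).
R1 ← R1 − 1·R2.
R3 ← R3 + 3·R2.
R3 ← R3 / (2/5).
R1 ← R1 − 2/15·R3.
R2 ← R2 + 14/15·R3.
Reading off the reduced rows gives x_1 = -6, x_2 = -6, x_3 = -5.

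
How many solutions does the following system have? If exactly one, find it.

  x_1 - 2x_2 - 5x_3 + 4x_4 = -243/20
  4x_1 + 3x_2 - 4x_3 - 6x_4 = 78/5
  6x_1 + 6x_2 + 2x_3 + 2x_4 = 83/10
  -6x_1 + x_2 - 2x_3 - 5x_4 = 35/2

x_1 = -1, x_2 = 3, x_3 = -1/4, x_4 = -8/5

Row-reduce the augmented matrix:
R2 ← R2 − 4·R1.
R3 ← R3 − 6·R1.
R4 ← R4 + 6·R1.
R2 ← R2 / (11).
R1 ← R1 + 2·R2.
R3 ← R3 − 18·R2.
R4 ← R4 + 11·R2.
R3 ← R3 / (64/11).
R1 ← R1 + 23/11·R3.
R2 ← R2 − 16/11·R3.
R4 ← R4 + 16·R3.
R4 ← R4 / (71/2).
R1 ← R1 − 161/32·R4.
R2 ← R2 + 11/2·R4.
R3 ← R3 − 77/32·R4.
Reading off the reduced rows gives x_1 = -1, x_2 = 3, x_3 = -1/4, x_4 = -8/5.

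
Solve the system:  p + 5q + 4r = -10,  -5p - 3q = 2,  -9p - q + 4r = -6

infinitely many solutions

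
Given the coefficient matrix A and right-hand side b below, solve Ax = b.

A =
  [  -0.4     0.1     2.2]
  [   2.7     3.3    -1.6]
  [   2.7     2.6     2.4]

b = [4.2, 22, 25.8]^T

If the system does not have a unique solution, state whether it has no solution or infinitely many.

x_1 = 2, x_2 = 6, x_3 = 2

Row-reduce the augmented matrix:
R1 ← R1 / (-2/5).
R2 ← R2 − 27/10·R1.
R3 ← R3 − 27/10·R1.
R2 ← R2 / (159/40).
R1 ← R1 + 1/4·R2.
R3 ← R3 − 131/40·R2.
R3 ← R3 / (19/3).
R1 ← R1 + 14/3·R3.
R2 ← R2 − 10/3·R3.
Reading off the reduced rows gives x_1 = 2, x_2 = 6, x_3 = 2.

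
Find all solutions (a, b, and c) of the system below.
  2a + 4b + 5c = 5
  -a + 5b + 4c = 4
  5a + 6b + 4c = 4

a = 0, b = 0, c = 1

Row-reduce the augmented matrix:
R1 ← R1 / (2).
R2 ← R2 + 1·R1.
R3 ← R3 − 5·R1.
R2 ← R2 / (7).
R1 ← R1 − 2·R2.
R3 ← R3 + 4·R2.
R3 ← R3 / (-67/14).
R1 ← R1 − 9/14·R3.
R2 ← R2 − 13/14·R3.
Reading off the reduced rows gives a = 0, b = 0, c = 1.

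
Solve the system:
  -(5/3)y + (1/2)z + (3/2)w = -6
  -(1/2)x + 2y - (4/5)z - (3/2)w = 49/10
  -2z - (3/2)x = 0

Row-reduce:
Swap R1 and R2.
R1 ← R1 / (-1/2).
R3 ← R3 + 3/2·R1.
R2 ← R2 / (-5/3).
R1 ← R1 + 4·R2.
R3 ← R3 + 6·R2.
R3 ← R3 / (-7/5).
R1 ← R1 − 2/5·R3.
R2 ← R2 + 3/10·R3.
Rank is 3 with 4 unknowns, leaving w free.

infinitely many solutions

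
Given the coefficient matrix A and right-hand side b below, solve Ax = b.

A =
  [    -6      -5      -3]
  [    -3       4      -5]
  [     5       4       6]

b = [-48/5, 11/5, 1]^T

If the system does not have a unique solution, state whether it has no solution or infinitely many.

x_1 = 13/5, x_2 = 0, x_3 = -2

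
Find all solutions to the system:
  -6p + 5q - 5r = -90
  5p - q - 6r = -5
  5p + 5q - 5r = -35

Row-reduce the augmented matrix:
R1 ← R1 / (-6).
R2 ← R2 − 5·R1.
R3 ← R3 − 5·R1.
R2 ← R2 / (19/6).
R1 ← R1 + 5/6·R2.
R3 ← R3 − 55/6·R2.
R3 ← R3 / (385/19).
R1 ← R1 + 35/19·R3.
R2 ← R2 + 61/19·R3.
Reading off the reduced rows gives p = 5, q = -6, r = 6.

p = 5, q = -6, r = 6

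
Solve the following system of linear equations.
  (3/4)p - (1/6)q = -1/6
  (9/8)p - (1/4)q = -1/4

infinitely many solutions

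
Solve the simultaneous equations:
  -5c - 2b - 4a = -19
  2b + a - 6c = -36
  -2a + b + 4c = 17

Row-reduce the augmented matrix:
R1 ← R1 / (-4).
R2 ← R2 − 1·R1.
R3 ← R3 + 2·R1.
R2 ← R2 / (3/2).
R1 ← R1 − 1/2·R2.
R3 ← R3 − 2·R2.
R3 ← R3 / (97/6).
R1 ← R1 − 11/3·R3.
R2 ← R2 + 29/6·R3.
Reading off the reduced rows gives a = 0, b = -3, c = 5.

a = 0, b = -3, c = 5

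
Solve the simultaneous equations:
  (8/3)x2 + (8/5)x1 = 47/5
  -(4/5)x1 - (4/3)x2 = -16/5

no solution

Row-reduce:
R1 ← R1 / (8/5).
R2 ← R2 + 4/5·R1.
Row 2 reduces to 0 = 3/2, a contradiction. The system is inconsistent.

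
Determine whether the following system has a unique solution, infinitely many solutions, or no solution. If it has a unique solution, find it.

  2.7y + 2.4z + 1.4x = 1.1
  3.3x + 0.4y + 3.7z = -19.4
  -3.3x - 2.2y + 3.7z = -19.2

x = -2, y = 5, z = -4

Row-reduce the augmented matrix:
R1 ← R1 / (7/5).
R2 ← R2 − 33/10·R1.
R3 ← R3 + 33/10·R1.
R2 ← R2 / (-167/28).
R1 ← R1 − 27/14·R2.
R3 ← R3 − 583/140·R2.
R3 ← R3 / (33361/4175).
R1 ← R1 − 903/835·R3.
R2 ← R2 − 274/835·R3.
Reading off the reduced rows gives x = -2, y = 5, z = -4.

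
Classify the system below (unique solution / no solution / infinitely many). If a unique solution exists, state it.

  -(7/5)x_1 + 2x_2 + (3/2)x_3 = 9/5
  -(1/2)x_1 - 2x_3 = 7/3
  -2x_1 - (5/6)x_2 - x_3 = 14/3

x_1 = -2, x_2 = 0, x_3 = -2/3

Row-reduce the augmented matrix:
R1 ← R1 / (-7/5).
R2 ← R2 + 1/2·R1.
R3 ← R3 + 2·R1.
R2 ← R2 / (-5/7).
R1 ← R1 + 10/7·R2.
R3 ← R3 + 155/42·R2.
R3 ← R3 / (239/24).
R1 ← R1 − 4·R3.
R2 ← R2 − 71/20·R3.
Reading off the reduced rows gives x_1 = -2, x_2 = 0, x_3 = -2/3.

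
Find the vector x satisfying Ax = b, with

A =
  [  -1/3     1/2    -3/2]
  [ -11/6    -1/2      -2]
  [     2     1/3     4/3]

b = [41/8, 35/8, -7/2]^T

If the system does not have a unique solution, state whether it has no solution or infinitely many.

Row-reduce the augmented matrix:
R1 ← R1 / (-1/3).
R2 ← R2 + 11/6·R1.
R3 ← R3 − 2·R1.
R2 ← R2 / (-13/4).
R1 ← R1 + 3/2·R2.
R3 ← R3 − 10/3·R2.
R3 ← R3 / (-49/39).
R1 ← R1 − 21/13·R3.
R2 ← R2 + 25/13·R3.
Reading off the reduced rows gives x_1 = -3/4, x_2 = 3, x_3 = -9/4.

x_1 = -3/4, x_2 = 3, x_3 = -9/4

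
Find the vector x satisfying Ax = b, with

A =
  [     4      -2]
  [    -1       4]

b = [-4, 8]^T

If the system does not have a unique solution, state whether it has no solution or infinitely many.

From equation 2: x_1 = -8 + 4·x_2.
Substitute into equation 1 and solve: x_2 = 2.
Then x_1 = 0.

x_1 = 0, x_2 = 2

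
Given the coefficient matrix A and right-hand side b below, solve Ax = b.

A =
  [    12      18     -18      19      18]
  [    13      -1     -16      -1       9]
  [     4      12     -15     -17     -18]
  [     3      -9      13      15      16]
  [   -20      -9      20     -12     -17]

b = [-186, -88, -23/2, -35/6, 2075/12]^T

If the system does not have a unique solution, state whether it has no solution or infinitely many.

x_1 = -7/4, x_2 = -9/4, x_3 = 3, x_4 = -3/2, x_5 = -7/3

Row-reduce the augmented matrix:
R1 ← R1 / (12).
R2 ← R2 − 13·R1.
R3 ← R3 − 4·R1.
R4 ← R4 − 3·R1.
R5 ← R5 + 20·R1.
R2 ← R2 / (-41/2).
R1 ← R1 − 3/2·R2.
R3 ← R3 − 6·R2.
R4 ← R4 + 27/2·R2.
R5 ← R5 − 21·R2.
R3 ← R3 / (-327/41).
R1 ← R1 + 51/41·R3.
R2 ← R2 + 7/41·R3.
R4 ← R4 − 623/41·R3.
R5 ← R5 + 263/41·R3.
R4 ← R4 / (-31418/981).
R1 ← R1 − 1009/218·R4.
R2 ← R2 − 3311/1962·R4.
R3 ← R3 − 3647/981·R4.
R5 ← R5 − 41995/1962·R4.
R5 ← R5 / (116447/62836).
R1 ← R1 − 10125/62836·R5.
R2 ← R2 + 41209/62836·R5.
R3 ← R3 + 14305/31418·R5.
R4 ← R4 − 32535/31418·R5.
Reading off the reduced rows gives x_1 = -7/4, x_2 = -9/4, x_3 = 3, x_4 = -3/2, x_5 = -7/3.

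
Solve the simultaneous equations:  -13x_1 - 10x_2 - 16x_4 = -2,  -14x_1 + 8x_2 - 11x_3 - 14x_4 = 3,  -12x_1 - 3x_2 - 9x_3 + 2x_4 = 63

infinitely many solutions

Row-reduce:
R1 ← R1 / (-13).
R2 ← R2 + 14·R1.
R3 ← R3 + 12·R1.
R2 ← R2 / (244/13).
R1 ← R1 − 10/13·R2.
R3 ← R3 − 81/13·R2.
R3 ← R3 / (-1305/244).
R1 ← R1 − 55/122·R3.
R2 ← R2 + 143/244·R3.
Rank is 3 with 4 unknowns, leaving x_4 free.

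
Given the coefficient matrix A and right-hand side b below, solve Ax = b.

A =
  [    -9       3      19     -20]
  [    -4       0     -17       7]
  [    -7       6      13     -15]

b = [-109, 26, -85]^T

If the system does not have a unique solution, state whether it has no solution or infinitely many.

Row-reduce:
R1 ← R1 / (-9).
R2 ← R2 + 4·R1.
R3 ← R3 + 7·R1.
R2 ← R2 / (-4/3).
R1 ← R1 + 1/3·R2.
R3 ← R3 − 11/3·R2.
R3 ← R3 / (-287/4).
R1 ← R1 − 17/4·R3.
R2 ← R2 − 229/12·R3.
Rank is 3 with 4 unknowns, leaving x_4 free.

infinitely many solutions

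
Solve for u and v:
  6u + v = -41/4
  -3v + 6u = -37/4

u = -5/3, v = -1/4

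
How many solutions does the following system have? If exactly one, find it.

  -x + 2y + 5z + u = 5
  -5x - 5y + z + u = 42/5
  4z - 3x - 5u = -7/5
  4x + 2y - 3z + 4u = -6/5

Row-reduce the augmented matrix:
R1 ← R1 / (-1).
R2 ← R2 + 5·R1.
R3 ← R3 + 3·R1.
R4 ← R4 − 4·R1.
R2 ← R2 / (-15).
R1 ← R1 + 2·R2.
R3 ← R3 + 6·R2.
R4 ← R4 − 10·R2.
R3 ← R3 / (-7/5).
R1 ← R1 + 9/5·R3.
R2 ← R2 − 8/5·R3.
R4 ← R4 − 1·R3.
R4 ← R4 / (16/21).
R1 ← R1 − 163/21·R4.
R2 ← R2 + 148/21·R4.
R3 ← R3 − 32/7·R4.
Reading off the reduced rows gives x = 2, y = -3, z = 12/5, u = 1.

x = 2, y = -3, z = 12/5, u = 1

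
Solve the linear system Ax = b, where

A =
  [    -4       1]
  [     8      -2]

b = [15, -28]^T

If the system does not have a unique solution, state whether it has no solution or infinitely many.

no solution

Row-reduce:
R1 ← R1 / (-4).
R2 ← R2 − 8·R1.
Row 2 reduces to 0 = 2, a contradiction. The system is inconsistent.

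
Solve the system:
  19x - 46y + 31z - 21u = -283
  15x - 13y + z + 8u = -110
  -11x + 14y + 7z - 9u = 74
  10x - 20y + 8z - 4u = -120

Row-reduce:
R1 ← R1 / (19).
R2 ← R2 − 15·R1.
R3 ← R3 + 11·R1.
R4 ← R4 − 10·R1.
R2 ← R2 / (443/19).
R1 ← R1 + 46/19·R2.
R3 ← R3 + 240/19·R2.
R4 ← R4 − 80/19·R2.
R3 ← R3 / (5418/443).
R1 ← R1 + 357/443·R3.
R2 ← R2 + 446/443·R3.
R4 ← R4 + 1806/443·R3.
Row 4 reduces to 0 = -1, a contradiction. The system is inconsistent.

no solution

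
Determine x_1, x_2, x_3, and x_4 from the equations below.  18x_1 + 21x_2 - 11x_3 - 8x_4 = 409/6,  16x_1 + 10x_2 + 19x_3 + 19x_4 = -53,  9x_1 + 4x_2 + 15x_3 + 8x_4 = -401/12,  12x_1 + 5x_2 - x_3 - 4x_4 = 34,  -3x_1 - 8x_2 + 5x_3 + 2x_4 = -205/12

Row-reduce the augmented matrix:
R1 ← R1 / (18).
R2 ← R2 − 16·R1.
R3 ← R3 − 9·R1.
R4 ← R4 − 12·R1.
R5 ← R5 + 3·R1.
R2 ← R2 / (-26/3).
R1 ← R1 − 7/6·R2.
R3 ← R3 + 13/2·R2.
R4 ← R4 + 9·R2.
R5 ← R5 + 9/2·R2.
R3 ← R3 / (-13/12).
R1 ← R1 − 509/156·R3.
R2 ← R2 + 259/78·R3.
R4 ← R4 + 1837/78·R3.
R5 ← R5 + 1837/156·R3.
R4 ← R4 / (1808/13).
R1 ← R1 + 257/13·R4.
R2 ← R2 − 263/13·R4.
R3 ← R3 − 7·R4.
R5 ← R5 − 904/13·R4.
R5 reduces to 0 = 0, so the extra equation is consistent.
Reading off the reduced rows gives x_1 = 9/4, x_2 = -2/3, x_3 = -7/3, x_4 = -2.

x_1 = 9/4, x_2 = -2/3, x_3 = -7/3, x_4 = -2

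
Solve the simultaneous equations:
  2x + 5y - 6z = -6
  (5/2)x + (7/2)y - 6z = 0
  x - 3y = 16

no solution

Row-reduce:
R1 ← R1 / (2).
R2 ← R2 − 5/2·R1.
R3 ← R3 − 1·R1.
R2 ← R2 / (-11/4).
R1 ← R1 − 5/2·R2.
R3 ← R3 + 11/2·R2.
Row 3 reduces to 0 = 4, a contradiction. The system is inconsistent.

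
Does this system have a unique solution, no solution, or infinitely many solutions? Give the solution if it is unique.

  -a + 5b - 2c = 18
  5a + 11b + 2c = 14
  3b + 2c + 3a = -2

infinitely many solutions

Row-reduce:
R1 ← R1 / (-1).
R2 ← R2 − 5·R1.
R3 ← R3 − 3·R1.
R2 ← R2 / (36).
R1 ← R1 + 5·R2.
R3 ← R3 − 18·R2.
Rank is 2 with 3 unknowns, leaving c free.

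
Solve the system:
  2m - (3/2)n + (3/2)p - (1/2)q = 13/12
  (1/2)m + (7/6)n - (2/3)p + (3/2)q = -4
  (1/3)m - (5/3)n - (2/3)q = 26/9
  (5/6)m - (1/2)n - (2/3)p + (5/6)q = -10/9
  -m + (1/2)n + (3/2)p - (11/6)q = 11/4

Row-reduce the augmented matrix:
R1 ← R1 / (2).
R2 ← R2 − 1/2·R1.
R3 ← R3 − 1/3·R1.
R4 ← R4 − 5/6·R1.
R5 ← R5 + 1·R1.
R2 ← R2 / (37/24).
R1 ← R1 + 3/4·R2.
R3 ← R3 + 17/12·R2.
R4 ← R4 − 1/8·R2.
R5 ← R5 + 1/4·R2.
R3 ← R3 / (-134/111).
R1 ← R1 − 9/37·R3.
R2 ← R2 + 25/37·R3.
R4 ← R4 + 134/111·R3.
R5 ← R5 − 77/37·R3.
Swap R4 and R5.
R4 ← R4 / (-101/402).
R1 ← R1 − 97/134·R4.
R2 ← R2 − 73/134·R4.
R3 ← R3 + 101/134·R4.
R5 reduces to 0 = 0, so the extra equation is consistent.
Reading off the reduced rows gives m = -1/3, n = -1, p = -1/2, q = -2.

m = -1/3, n = -1, p = -1/2, q = -2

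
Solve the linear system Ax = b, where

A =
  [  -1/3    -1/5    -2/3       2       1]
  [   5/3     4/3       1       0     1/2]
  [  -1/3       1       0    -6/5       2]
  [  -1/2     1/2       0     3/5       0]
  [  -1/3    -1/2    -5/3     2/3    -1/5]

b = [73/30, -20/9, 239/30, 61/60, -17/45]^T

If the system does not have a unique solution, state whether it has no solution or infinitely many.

x_1 = -5/2, x_2 = 1/3, x_3 = 0, x_4 = -2/3, x_5 = 3

Row-reduce the augmented matrix:
R1 ← R1 / (-1/3).
R2 ← R2 − 5/3·R1.
R3 ← R3 + 1/3·R1.
R4 ← R4 + 1/2·R1.
R5 ← R5 + 1/3·R1.
R2 ← R2 / (1/3).
R1 ← R1 − 3/5·R2.
R3 ← R3 − 6/5·R2.
R4 ← R4 − 4/5·R2.
R5 ← R5 + 3/10·R2.
R3 ← R3 / (136/15).
R1 ← R1 − 31/5·R3.
R2 ← R2 + 7·R3.
R4 ← R4 − 33/5·R3.
R5 ← R5 + 31/10·R3.
R4 ← R4 / (363/170).
R1 ← R1 − 477/170·R4.
R2 ← R2 + 9/34·R4.
R3 ← R3 + 147/34·R4.
R5 ← R5 + 5851/1020·R4.
R5 ← R5 / (-9808/1815).
R1 ← R1 − 156/121·R5.
R2 ← R2 − 225/121·R5.
R3 ← R3 + 999/242·R5.
R4 ← R4 + 115/242·R5.
Reading off the reduced rows gives x_1 = -5/2, x_2 = 1/3, x_3 = 0, x_4 = -2/3, x_5 = 3.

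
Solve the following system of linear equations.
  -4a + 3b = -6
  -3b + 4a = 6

Row-reduce:
R1 ← R1 / (-4).
R2 ← R2 − 4·R1.
Rank is 1 with 2 unknowns, leaving b free.

infinitely many solutions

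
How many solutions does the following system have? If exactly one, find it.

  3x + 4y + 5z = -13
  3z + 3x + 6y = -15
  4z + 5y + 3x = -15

no solution

Row-reduce:
R1 ← R1 / (3).
R2 ← R2 − 3·R1.
R3 ← R3 − 3·R1.
R2 ← R2 / (2).
R1 ← R1 − 4/3·R2.
R3 ← R3 − 1·R2.
Row 3 reduces to 0 = -1, a contradiction. The system is inconsistent.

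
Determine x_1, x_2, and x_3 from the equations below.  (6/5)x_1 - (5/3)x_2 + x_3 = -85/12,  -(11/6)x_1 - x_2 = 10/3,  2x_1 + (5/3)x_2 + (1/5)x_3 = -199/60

x_1 = -5/2, x_2 = 5/4, x_3 = -2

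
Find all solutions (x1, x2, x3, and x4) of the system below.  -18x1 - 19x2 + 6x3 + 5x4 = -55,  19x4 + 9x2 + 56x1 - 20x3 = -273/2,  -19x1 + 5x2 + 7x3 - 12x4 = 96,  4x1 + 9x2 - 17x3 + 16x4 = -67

no solution

Row-reduce:
R1 ← R1 / (-18).
R2 ← R2 − 56·R1.
R3 ← R3 + 19·R1.
R4 ← R4 − 4·R1.
R2 ← R2 / (-451/9).
R1 ← R1 − 19/18·R2.
R3 ← R3 − 451/18·R2.
R4 ← R4 − 43/9·R2.
Swap R3 and R4.
R3 ← R3 / (-7123/451).
R1 ← R1 + 163/451·R3.
R2 ← R2 − 12/451·R3.
Row 4 reduces to 0 = 1/4, a contradiction. The system is inconsistent.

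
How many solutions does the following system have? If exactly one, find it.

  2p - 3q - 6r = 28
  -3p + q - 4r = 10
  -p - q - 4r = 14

Row-reduce the augmented matrix:
R1 ← R1 / (2).
R2 ← R2 + 3·R1.
R3 ← R3 + 1·R1.
R2 ← R2 / (-7/2).
R1 ← R1 + 3/2·R2.
R3 ← R3 + 5/2·R2.
R3 ← R3 / (16/7).
R1 ← R1 − 18/7·R3.
R2 ← R2 − 26/7·R3.
Reading off the reduced rows gives p = 2, q = 0, r = -4.

p = 2, q = 0, r = -4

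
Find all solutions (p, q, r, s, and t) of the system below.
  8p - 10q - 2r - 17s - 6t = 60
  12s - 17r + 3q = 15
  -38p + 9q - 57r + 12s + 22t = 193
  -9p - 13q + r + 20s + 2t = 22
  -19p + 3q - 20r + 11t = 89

Row-reduce:
R1 ← R1 / (8).
R3 ← R3 + 38·R1.
R4 ← R4 + 9·R1.
R5 ← R5 + 19·R1.
R2 ← R2 / (3).
R1 ← R1 + 5/4·R2.
R3 ← R3 + 77/2·R2.
R4 ← R4 + 97/4·R2.
R5 ← R5 + 83/4·R2.
R3 ← R3 / (-854/3).
R1 ← R1 + 22/3·R3.
R2 ← R2 + 17/3·R3.
R4 ← R4 + 416/3·R3.
R5 ← R5 + 427/3·R3.
R4 ← R4 / (192485/3416).
R1 ← R1 − 2319/3416·R4.
R2 ← R2 − 7867/3416·R4.
R3 ← R3 + 1023/3416·R4.
Rank is 4 with 5 unknowns, leaving t free.

infinitely many solutions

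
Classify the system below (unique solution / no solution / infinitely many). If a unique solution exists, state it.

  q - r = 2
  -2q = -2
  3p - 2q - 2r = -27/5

Row-reduce the augmented matrix:
Swap R1 and R3.
R1 ← R1 / (3).
R2 ← R2 / (-2).
R1 ← R1 + 2/3·R2.
R3 ← R3 − 1·R2.
R3 ← R3 / (-1).
R1 ← R1 + 2/3·R3.
Reading off the reduced rows gives p = -9/5, q = 1, r = -1.

p = -9/5, q = 1, r = -1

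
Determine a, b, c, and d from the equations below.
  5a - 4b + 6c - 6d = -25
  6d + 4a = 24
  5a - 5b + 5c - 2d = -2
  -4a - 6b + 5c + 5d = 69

a = -3, b = -2, c = 3, d = 6

Row-reduce the augmented matrix:
R1 ← R1 / (5).
R2 ← R2 − 4·R1.
R3 ← R3 − 5·R1.
R4 ← R4 + 4·R1.
R2 ← R2 / (16/5).
R1 ← R1 + 4/5·R2.
R3 ← R3 + 1·R2.
R4 ← R4 + 46/5·R2.
R3 ← R3 / (-5/2).
R2 ← R2 + 3/2·R3.
R4 ← R4 + 4·R3.
R4 ← R4 / (389/20).
R1 ← R1 − 3/2·R4.
R2 ← R2 + 21/20·R4.
R3 ← R3 + 59/20·R4.
Reading off the reduced rows gives a = -3, b = -2, c = 3, d = 6.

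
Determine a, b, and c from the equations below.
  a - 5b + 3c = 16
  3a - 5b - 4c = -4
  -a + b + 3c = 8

Row-reduce the augmented matrix:
R2 ← R2 − 3·R1.
R3 ← R3 + 1·R1.
R2 ← R2 / (10).
R1 ← R1 + 5·R2.
R3 ← R3 + 4·R2.
R3 ← R3 / (4/5).
R1 ← R1 + 7/2·R3.
R2 ← R2 + 13/10·R3.
Reading off the reduced rows gives a = 4, b = 0, c = 4.

a = 4, b = 0, c = 4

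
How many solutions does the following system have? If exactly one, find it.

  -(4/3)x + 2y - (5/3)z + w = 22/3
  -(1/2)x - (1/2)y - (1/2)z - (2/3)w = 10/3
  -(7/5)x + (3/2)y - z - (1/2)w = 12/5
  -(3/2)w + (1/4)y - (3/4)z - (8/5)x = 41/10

x = -6, y = -4, z = -2, w = 4

Row-reduce the augmented matrix:
R1 ← R1 / (-4/3).
R2 ← R2 + 1/2·R1.
R3 ← R3 + 7/5·R1.
R4 ← R4 + 8/5·R1.
R2 ← R2 / (-5/4).
R1 ← R1 + 3/2·R2.
R3 ← R3 + 3/5·R2.
R4 ← R4 + 43/20·R2.
R3 ← R3 / (69/100).
R1 ← R1 − 11/10·R3.
R2 ← R2 + 1/10·R3.
R4 ← R4 − 207/200·R3.
R4 ← R4 / (2/3).
R1 ← R1 − 50/23·R4.
R2 ← R2 − 47/69·R4.
R3 ← R3 + 35/23·R4.
Reading off the reduced rows gives x = -6, y = -4, z = -2, w = 4.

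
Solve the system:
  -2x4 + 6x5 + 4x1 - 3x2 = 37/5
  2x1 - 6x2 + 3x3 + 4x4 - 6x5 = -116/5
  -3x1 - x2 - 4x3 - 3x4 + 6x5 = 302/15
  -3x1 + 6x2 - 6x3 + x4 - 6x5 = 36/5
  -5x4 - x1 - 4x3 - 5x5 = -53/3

x1 = -1/2, x2 = 6/5, x3 = -7/3, x4 = 5/2, x5 = 3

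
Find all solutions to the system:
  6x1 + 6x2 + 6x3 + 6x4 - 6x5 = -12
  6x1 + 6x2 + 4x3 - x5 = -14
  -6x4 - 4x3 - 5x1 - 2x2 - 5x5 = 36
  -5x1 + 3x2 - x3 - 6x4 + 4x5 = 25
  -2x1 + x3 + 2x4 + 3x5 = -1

x1 = -4, x2 = 2, x3 = -1, x4 = -1, x5 = -2

Row-reduce the augmented matrix:
R1 ← R1 / (6).
R2 ← R2 − 6·R1.
R3 ← R3 + 5·R1.
R4 ← R4 + 5·R1.
R5 ← R5 + 2·R1.
Swap R2 and R3.
R2 ← R2 / (3).
R1 ← R1 − 1·R2.
R4 ← R4 − 8·R2.
R5 ← R5 − 2·R2.
R3 ← R3 / (-2).
R1 ← R1 − 2/3·R3.
R2 ← R2 − 1/3·R3.
R4 ← R4 − 4/3·R3.
R5 ← R5 − 7/3·R3.
R4 ← R4 / (-7/3).
R1 ← R1 + 2/3·R4.
R2 ← R2 + 4/3·R4.
R3 ← R3 − 3·R4.
R5 ← R5 + 7/3·R4.
R5 ← R5 / (-31/2).
R1 ← R1 + 30/7·R5.
R2 ← R2 + 267/14·R5.
R3 ← R3 − 487/14·R5.
R4 ← R4 + 87/7·R5.
Reading off the reduced rows gives x1 = -4, x2 = 2, x3 = -1, x4 = -1, x5 = -2.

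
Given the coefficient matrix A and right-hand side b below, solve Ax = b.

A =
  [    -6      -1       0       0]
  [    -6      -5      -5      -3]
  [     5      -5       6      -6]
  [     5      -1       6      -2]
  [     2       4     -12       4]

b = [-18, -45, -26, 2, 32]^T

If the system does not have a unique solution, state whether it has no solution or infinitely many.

Row-reduce the augmented matrix:
R1 ← R1 / (-6).
R2 ← R2 + 6·R1.
R3 ← R3 − 5·R1.
R4 ← R4 − 5·R1.
R5 ← R5 − 2·R1.
R2 ← R2 / (-4).
R1 ← R1 − 1/6·R2.
R3 ← R3 + 35/6·R2.
R4 ← R4 + 11/6·R2.
R5 ← R5 − 11/3·R2.
R3 ← R3 / (319/24).
R1 ← R1 + 5/24·R3.
R2 ← R2 − 5/4·R3.
R4 ← R4 − 199/24·R3.
R5 ← R5 + 199/12·R3.
R4 ← R4 / (124/319).
R1 ← R1 + 48/319·R4.
R2 ← R2 − 288/319·R4.
R3 ← R3 + 39/319·R4.
R5 ← R5 + 248/319·R4.
R5 reduces to 0 = 0, so the extra equation is consistent.
Reading off the reduced rows gives x_1 = 2, x_2 = 6, x_3 = 0, x_4 = 1.

x_1 = 2, x_2 = 6, x_3 = 0, x_4 = 1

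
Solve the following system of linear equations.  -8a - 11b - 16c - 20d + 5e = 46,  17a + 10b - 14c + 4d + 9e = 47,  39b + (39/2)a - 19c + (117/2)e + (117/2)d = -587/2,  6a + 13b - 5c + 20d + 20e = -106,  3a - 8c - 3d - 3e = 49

infinitely many solutions

Row-reduce:
R1 ← R1 / (-8).
R2 ← R2 − 17·R1.
R3 ← R3 − 39/2·R1.
R4 ← R4 − 6·R1.
R5 ← R5 − 3·R1.
R2 ← R2 / (-107/8).
R1 ← R1 − 11/8·R2.
R3 ← R3 − 195/16·R2.
R4 ← R4 − 19/4·R2.
R5 ← R5 + 33/8·R2.
R3 ← R3 / (-10886/107).
R1 ← R1 + 314/107·R3.
R2 ← R2 − 384/107·R3.
R4 ← R4 + 3643/107·R3.
R5 ← R5 − 86/107·R3.
R4 ← R4 / (-4259/21772).
R1 ← R1 + 7917/10886·R4.
R2 ← R2 − 10804/5443·R4.
R3 ← R3 − 5421/21772·R4.
R5 ← R5 − 12777/10886·R4.
Rank is 4 with 5 unknowns, leaving e free.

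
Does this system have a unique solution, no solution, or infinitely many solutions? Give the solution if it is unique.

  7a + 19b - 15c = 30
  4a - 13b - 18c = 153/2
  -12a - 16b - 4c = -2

a = 3, b = -3/2, c = -5/2

Row-reduce the augmented matrix:
R1 ← R1 / (7).
R2 ← R2 − 4·R1.
R3 ← R3 + 12·R1.
R2 ← R2 / (-167/7).
R1 ← R1 − 19/7·R2.
R3 ← R3 − 116/7·R2.
R3 ← R3 / (-6056/167).
R1 ← R1 + 537/167·R3.
R2 ← R2 − 66/167·R3.
Reading off the reduced rows gives a = 3, b = -3/2, c = -5/2.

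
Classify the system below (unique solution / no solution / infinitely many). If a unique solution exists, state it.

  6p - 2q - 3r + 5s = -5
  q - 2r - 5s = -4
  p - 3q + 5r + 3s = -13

infinitely many solutions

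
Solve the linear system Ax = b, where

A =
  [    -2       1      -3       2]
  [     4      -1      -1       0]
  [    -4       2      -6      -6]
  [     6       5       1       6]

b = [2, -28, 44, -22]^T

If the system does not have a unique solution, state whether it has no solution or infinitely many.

Row-reduce the augmented matrix:
R1 ← R1 / (-2).
R2 ← R2 − 4·R1.
R3 ← R3 + 4·R1.
R4 ← R4 − 6·R1.
R1 ← R1 + 1/2·R2.
R4 ← R4 − 8·R2.
Swap R3 and R4.
R3 ← R3 / (48).
R1 ← R1 + 2·R3.
R2 ← R2 + 7·R3.
R4 ← R4 / (-10).
R1 ← R1 − 1/6·R4.
R2 ← R2 − 13/12·R4.
R3 ← R3 + 5/12·R4.
Reading off the reduced rows gives x_1 = -5, x_2 = 6, x_3 = 2, x_4 = -4.

x_1 = -5, x_2 = 6, x_3 = 2, x_4 = -4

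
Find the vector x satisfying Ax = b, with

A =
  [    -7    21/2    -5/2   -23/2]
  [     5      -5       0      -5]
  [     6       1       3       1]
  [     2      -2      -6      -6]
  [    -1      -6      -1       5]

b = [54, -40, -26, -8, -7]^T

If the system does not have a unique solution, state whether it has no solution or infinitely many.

Row-reduce:
R1 ← R1 / (-7).
R2 ← R2 − 5·R1.
R3 ← R3 − 6·R1.
R4 ← R4 − 2·R1.
R5 ← R5 + 1·R1.
R2 ← R2 / (5/2).
R1 ← R1 + 3/2·R2.
R3 ← R3 − 10·R2.
R4 ← R4 − 1·R2.
R5 ← R5 + 15/2·R2.
R3 ← R3 / (8).
R1 ← R1 + 5/7·R3.
R2 ← R2 + 5/7·R3.
R4 ← R4 + 6·R3.
R5 ← R5 + 6·R3.
R4 ← R4 / (29).
R1 ← R1 + 33/14·R4.
R2 ← R2 + 19/14·R4.
R3 ← R3 − 11/2·R4.
Row 5 reduces to 0 = 1/2, a contradiction. The system is inconsistent.

no solution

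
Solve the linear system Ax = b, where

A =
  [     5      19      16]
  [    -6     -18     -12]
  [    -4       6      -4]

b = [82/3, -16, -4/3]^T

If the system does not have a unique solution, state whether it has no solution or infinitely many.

Row-reduce the augmented matrix:
R1 ← R1 / (5).
R2 ← R2 + 6·R1.
R3 ← R3 + 4·R1.
R2 ← R2 / (24/5).
R1 ← R1 − 19/5·R2.
R3 ← R3 − 106/5·R2.
R3 ← R3 / (-23).
R1 ← R1 + 5/2·R3.
R2 ← R2 − 3/2·R3.
Reading off the reduced rows gives x_1 = -2, x_2 = 0, x_3 = 7/3.

x_1 = -2, x_2 = 0, x_3 = 7/3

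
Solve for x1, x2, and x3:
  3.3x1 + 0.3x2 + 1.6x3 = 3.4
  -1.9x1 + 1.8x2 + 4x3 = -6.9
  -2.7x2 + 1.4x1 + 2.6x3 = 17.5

Row-reduce the augmented matrix:
R1 ← R1 / (33/10).
R2 ← R2 + 19/10·R1.
R3 ← R3 − 7/5·R1.
R2 ← R2 / (217/110).
R1 ← R1 − 1/11·R2.
R3 ← R3 + 311/110·R2.
R3 ← R3 / (1391/155).
R1 ← R1 − 8/31·R3.
R2 ← R2 − 232/93·R3.
Reading off the reduced rows gives x1 = 1, x2 = -5, x3 = 1.

x1 = 1, x2 = -5, x3 = 1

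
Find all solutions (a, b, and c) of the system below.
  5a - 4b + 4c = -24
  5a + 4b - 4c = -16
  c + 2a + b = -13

a = -4, b = -2, c = -3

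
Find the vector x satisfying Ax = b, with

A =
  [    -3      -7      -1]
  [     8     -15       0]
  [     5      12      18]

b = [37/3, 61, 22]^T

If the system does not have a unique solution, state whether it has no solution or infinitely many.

x_1 = 2, x_2 = -3, x_3 = 8/3

Row-reduce the augmented matrix:
R1 ← R1 / (-3).
R2 ← R2 − 8·R1.
R3 ← R3 − 5·R1.
R2 ← R2 / (-101/3).
R1 ← R1 − 7/3·R2.
R3 ← R3 − 1/3·R2.
R3 ← R3 / (1647/101).
R1 ← R1 − 15/101·R3.
R2 ← R2 − 8/101·R3.
Reading off the reduced rows gives x_1 = 2, x_2 = -3, x_3 = 8/3.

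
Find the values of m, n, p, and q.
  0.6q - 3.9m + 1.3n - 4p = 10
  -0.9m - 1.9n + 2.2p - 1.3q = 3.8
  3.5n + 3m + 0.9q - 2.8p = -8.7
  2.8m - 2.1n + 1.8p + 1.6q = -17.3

m = -5, n = 5, p = 4, q = 0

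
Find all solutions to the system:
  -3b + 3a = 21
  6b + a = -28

a = 2, b = -5

From equation 2: a = -28 − 6·b.
Substitute into equation 1 and solve: b = -5.
Then a = 2.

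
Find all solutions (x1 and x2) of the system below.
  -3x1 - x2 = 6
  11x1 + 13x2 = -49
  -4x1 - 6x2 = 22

no solution

Row-reduce:
R1 ← R1 / (-3).
R2 ← R2 − 11·R1.
R3 ← R3 + 4·R1.
R2 ← R2 / (28/3).
R1 ← R1 − 1/3·R2.
R3 ← R3 + 14/3·R2.
Row 3 reduces to 0 = 1/2, a contradiction. The system is inconsistent.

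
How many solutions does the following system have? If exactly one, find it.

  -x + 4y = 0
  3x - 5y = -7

x = -4, y = -1

Row-reduce the augmented matrix:
R1 ← R1 / (-1).
R2 ← R2 − 3·R1.
R2 ← R2 / (7).
R1 ← R1 + 4·R2.
Reading off the reduced rows gives x = -4, y = -1.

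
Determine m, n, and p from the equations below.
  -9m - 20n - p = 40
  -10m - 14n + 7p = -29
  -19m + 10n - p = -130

Row-reduce the augmented matrix:
R1 ← R1 / (-9).
R2 ← R2 + 10·R1.
R3 ← R3 + 19·R1.
R2 ← R2 / (74/9).
R1 ← R1 − 20/9·R2.
R3 ← R3 − 470/9·R2.
R3 ← R3 / (-1865/37).
R1 ← R1 + 77/37·R3.
R2 ← R2 − 73/74·R3.
Reading off the reduced rows gives m = 5, n = -4, p = -5.

m = 5, n = -4, p = -5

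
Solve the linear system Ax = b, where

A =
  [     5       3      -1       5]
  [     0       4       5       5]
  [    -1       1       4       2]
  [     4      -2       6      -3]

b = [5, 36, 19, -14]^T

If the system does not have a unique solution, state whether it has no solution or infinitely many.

x_1 = -3, x_2 = 4, x_3 = 2, x_4 = 2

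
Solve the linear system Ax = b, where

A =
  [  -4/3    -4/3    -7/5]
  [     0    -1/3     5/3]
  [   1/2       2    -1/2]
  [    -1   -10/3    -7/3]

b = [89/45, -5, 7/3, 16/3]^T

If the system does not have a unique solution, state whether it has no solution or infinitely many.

Row-reduce the augmented matrix:
R1 ← R1 / (-4/3).
R3 ← R3 − 1/2·R1.
R4 ← R4 + 1·R1.
R2 ← R2 / (-1/3).
R1 ← R1 − 1·R2.
R3 ← R3 − 3/2·R2.
R4 ← R4 + 7/3·R2.
R3 ← R3 / (259/40).
R1 ← R1 − 121/20·R3.
R2 ← R2 + 5·R3.
R4 ← R4 + 259/20·R3.
R4 reduces to 0 = 0, so the extra equation is consistent.
Reading off the reduced rows gives x_1 = 5/3, x_2 = 0, x_3 = -3.

x_1 = 5/3, x_2 = 0, x_3 = -3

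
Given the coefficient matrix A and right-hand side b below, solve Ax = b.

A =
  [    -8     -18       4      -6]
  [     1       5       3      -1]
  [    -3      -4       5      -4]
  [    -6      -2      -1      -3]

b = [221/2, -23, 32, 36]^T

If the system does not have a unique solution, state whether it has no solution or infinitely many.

no solution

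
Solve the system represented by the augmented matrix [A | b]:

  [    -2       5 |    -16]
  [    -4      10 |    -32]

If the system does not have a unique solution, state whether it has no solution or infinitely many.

infinitely many solutions

Row-reduce:
R1 ← R1 / (-2).
R2 ← R2 + 4·R1.
Rank is 1 with 2 unknowns, leaving x_2 free.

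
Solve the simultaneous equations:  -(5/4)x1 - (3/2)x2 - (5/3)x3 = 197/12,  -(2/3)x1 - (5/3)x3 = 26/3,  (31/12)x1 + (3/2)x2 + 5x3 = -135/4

infinitely many solutions

Row-reduce:
R1 ← R1 / (-5/4).
R2 ← R2 + 2/3·R1.
R3 ← R3 − 31/12·R1.
R2 ← R2 / (4/5).
R1 ← R1 − 6/5·R2.
R3 ← R3 + 8/5·R2.
Rank is 2 with 3 unknowns, leaving x3 free.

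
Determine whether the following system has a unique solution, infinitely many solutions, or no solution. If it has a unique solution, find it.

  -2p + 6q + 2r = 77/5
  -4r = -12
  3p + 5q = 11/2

p = -1/2, q = 7/5, r = 3

Row-reduce the augmented matrix:
R1 ← R1 / (-2).
R3 ← R3 − 3·R1.
Swap R2 and R3.
R2 ← R2 / (14).
R1 ← R1 + 3·R2.
R3 ← R3 / (-4).
R1 ← R1 + 5/14·R3.
R2 ← R2 − 3/14·R3.
Reading off the reduced rows gives p = -1/2, q = 7/5, r = 3.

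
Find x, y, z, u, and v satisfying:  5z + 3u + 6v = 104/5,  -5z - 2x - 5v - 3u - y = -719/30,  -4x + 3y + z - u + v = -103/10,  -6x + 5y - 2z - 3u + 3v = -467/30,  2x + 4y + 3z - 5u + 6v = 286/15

x = 3, y = -1/3, z = 4/5, u = 3/5, v = 5/2

Row-reduce the augmented matrix:
Swap R1 and R2.
R1 ← R1 / (-2).
R3 ← R3 + 4·R1.
R4 ← R4 + 6·R1.
R5 ← R5 − 2·R1.
Swap R2 and R3.
R2 ← R2 / (5).
R1 ← R1 − 1/2·R2.
R4 ← R4 − 8·R2.
R5 ← R5 − 3·R2.
R3 ← R3 / (5).
R1 ← R1 − 7/5·R3.
R2 ← R2 − 11/5·R3.
R4 ← R4 + 23/5·R3.
R5 ← R5 + 43/5·R3.
R4 ← R4 / (19/25).
R1 ← R1 − 4/25·R4.
R2 ← R2 + 8/25·R4.
R3 ← R3 − 3/5·R4.
R5 ← R5 + 146/25·R4.
R5 ← R5 / (954/19).
R1 ← R1 + 29/19·R5.
R2 ← R2 − 39/19·R5.
R3 ← R3 + 66/19·R5.
R4 ← R4 − 148/19·R5.
Reading off the reduced rows gives x = 3, y = -1/3, z = 4/5, u = 3/5, v = 5/2.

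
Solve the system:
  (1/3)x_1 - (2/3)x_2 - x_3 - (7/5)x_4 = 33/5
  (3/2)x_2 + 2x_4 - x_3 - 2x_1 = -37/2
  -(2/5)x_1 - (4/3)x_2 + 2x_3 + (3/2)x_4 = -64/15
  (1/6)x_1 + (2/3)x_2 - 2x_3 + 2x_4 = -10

Row-reduce the augmented matrix:
R1 ← R1 / (1/3).
R2 ← R2 + 2·R1.
R3 ← R3 + 2/5·R1.
R4 ← R4 − 1/6·R1.
R2 ← R2 / (-5/2).
R1 ← R1 + 2·R2.
R3 ← R3 + 32/15·R2.
R4 ← R4 − 1·R2.
R3 ← R3 / (508/75).
R1 ← R1 − 13/5·R3.
R2 ← R2 − 14/5·R3.
R4 ← R4 + 43/10·R3.
R4 ← R4 / (35487/10160).
R1 ← R1 + 1125/1016·R4.
R2 ← R2 − 957/2540·R4.
R3 ← R3 − 3961/5080·R4.
Reading off the reduced rows gives x_1 = 4, x_2 = -1, x_3 = 1, x_4 = -4.

x_1 = 4, x_2 = -1, x_3 = 1, x_4 = -4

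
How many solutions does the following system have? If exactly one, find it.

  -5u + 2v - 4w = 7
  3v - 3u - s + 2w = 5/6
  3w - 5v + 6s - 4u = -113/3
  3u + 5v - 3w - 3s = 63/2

u = 5/3, v = 3, w = -7/3, s = -3/2

Row-reduce the augmented matrix:
R1 ← R1 / (-5).
R2 ← R2 + 3·R1.
R3 ← R3 + 4·R1.
R4 ← R4 − 3·R1.
R2 ← R2 / (9/5).
R1 ← R1 + 2/5·R2.
R3 ← R3 + 33/5·R2.
R4 ← R4 − 31/5·R2.
R3 ← R3 / (67/3).
R1 ← R1 − 16/9·R3.
R2 ← R2 − 22/9·R3.
R4 ← R4 + 185/9·R3.
R4 ← R4 / (521/201).
R1 ← R1 + 82/201·R4.
R2 ← R2 + 163/201·R4.
R3 ← R3 − 7/67·R4.
Reading off the reduced rows gives u = 5/3, v = 3, w = -7/3, s = -3/2.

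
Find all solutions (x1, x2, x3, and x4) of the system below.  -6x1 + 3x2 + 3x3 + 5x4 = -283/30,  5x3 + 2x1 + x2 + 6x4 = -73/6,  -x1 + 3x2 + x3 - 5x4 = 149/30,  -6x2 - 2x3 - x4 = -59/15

x1 = 2/3, x2 = 3/2, x3 = -11/5, x4 = -2/3

Row-reduce the augmented matrix:
R1 ← R1 / (-6).
R2 ← R2 − 2·R1.
R3 ← R3 + 1·R1.
R2 ← R2 / (2).
R1 ← R1 + 1/2·R2.
R3 ← R3 − 5/2·R2.
R4 ← R4 + 6·R2.
R3 ← R3 / (-7).
R1 ← R1 − 1·R3.
R2 ← R2 − 3·R3.
R4 ← R4 − 16·R3.
R4 ← R4 / (-278/21).
R1 ← R1 + 47/42·R4.
R2 ← R2 + 233/84·R4.
R3 ← R3 − 185/84·R4.
Reading off the reduced rows gives x1 = 2/3, x2 = 3/2, x3 = -11/5, x4 = -2/3.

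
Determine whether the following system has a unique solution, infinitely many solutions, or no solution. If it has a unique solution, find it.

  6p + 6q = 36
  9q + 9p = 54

infinitely many solutions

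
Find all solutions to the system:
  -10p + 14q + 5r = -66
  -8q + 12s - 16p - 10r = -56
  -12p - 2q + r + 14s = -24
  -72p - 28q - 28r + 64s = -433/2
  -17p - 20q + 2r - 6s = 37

no solution

Row-reduce:
R1 ← R1 / (-10).
R2 ← R2 + 16·R1.
R3 ← R3 + 12·R1.
R4 ← R4 + 72·R1.
R5 ← R5 + 17·R1.
R2 ← R2 / (-152/5).
R1 ← R1 + 7/5·R2.
R3 ← R3 + 94/5·R2.
R4 ← R4 + 644/5·R2.
R5 ← R5 + 219/5·R2.
R3 ← R3 / (233/38).
R1 ← R1 − 25/76·R3.
R2 ← R2 − 45/76·R3.
R4 ← R4 − 233/19·R3.
R5 ← R5 − 1477/76·R3.
Swap R4 and R5.
R4 ← R4 / (-10285/233).
R1 ← R1 + 211/233·R4.
R2 ← R2 + 240/233·R4.
R3 ← R3 − 250/233·R4.
Row 5 reduces to 0 = -1/2, a contradiction. The system is inconsistent.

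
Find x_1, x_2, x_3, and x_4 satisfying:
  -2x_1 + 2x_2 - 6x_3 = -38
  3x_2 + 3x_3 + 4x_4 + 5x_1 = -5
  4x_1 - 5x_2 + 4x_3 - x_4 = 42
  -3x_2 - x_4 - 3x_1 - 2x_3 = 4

x_1 = 0, x_2 = -4, x_3 = 5, x_4 = -2

Row-reduce the augmented matrix:
R1 ← R1 / (-2).
R2 ← R2 − 5·R1.
R3 ← R3 − 4·R1.
R4 ← R4 + 3·R1.
R2 ← R2 / (8).
R1 ← R1 + 1·R2.
R3 ← R3 + 1·R2.
R4 ← R4 + 6·R2.
R3 ← R3 / (-19/2).
R1 ← R1 − 3/2·R3.
R2 ← R2 + 3/2·R3.
R4 ← R4 + 2·R3.
R4 ← R4 / (40/19).
R1 ← R1 − 8/19·R4.
R2 ← R2 − 11/19·R4.
R3 ← R3 − 1/19·R4.
Reading off the reduced rows gives x_1 = 0, x_2 = -4, x_3 = 5, x_4 = -2.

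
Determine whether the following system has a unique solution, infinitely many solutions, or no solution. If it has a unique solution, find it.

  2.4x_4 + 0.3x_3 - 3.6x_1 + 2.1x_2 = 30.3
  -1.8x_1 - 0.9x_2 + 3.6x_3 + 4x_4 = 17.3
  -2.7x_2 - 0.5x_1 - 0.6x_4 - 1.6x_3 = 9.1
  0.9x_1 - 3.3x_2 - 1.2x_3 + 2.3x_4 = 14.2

Row-reduce the augmented matrix:
R1 ← R1 / (-18/5).
R2 ← R2 + 9/5·R1.
R3 ← R3 + 1/2·R1.
R4 ← R4 − 9/10·R1.
R2 ← R2 / (-39/20).
R1 ← R1 + 7/12·R2.
R3 ← R3 + 359/120·R2.
R4 ← R4 + 111/40·R2.
R3 ← R3 / (-1803/260).
R1 ← R1 + 29/26·R3.
R2 ← R2 + 23/13·R3.
R4 ← R4 + 1569/260·R3.
R4 ← R4 / (37493/10818).
R1 ← R1 + 10762/16227·R4.
R2 ← R2 + 1652/16227·R4.
R3 ← R3 − 12236/16227·R4.
Reading off the reduced rows gives x_1 = -6, x_2 = -1, x_3 = -4, x_4 = 5.

x_1 = -6, x_2 = -1, x_3 = -4, x_4 = 5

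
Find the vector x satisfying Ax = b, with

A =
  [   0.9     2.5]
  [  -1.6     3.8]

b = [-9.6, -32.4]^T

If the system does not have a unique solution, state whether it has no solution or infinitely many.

Row-reduce the augmented matrix:
R1 ← R1 / (9/10).
R2 ← R2 + 8/5·R1.
R2 ← R2 / (371/45).
R1 ← R1 − 25/9·R2.
Reading off the reduced rows gives x_1 = 6, x_2 = -6.

x_1 = 6, x_2 = -6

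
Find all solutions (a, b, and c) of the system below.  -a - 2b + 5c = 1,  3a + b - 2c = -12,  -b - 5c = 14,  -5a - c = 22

no solution

Row-reduce:
R1 ← R1 / (-1).
R2 ← R2 − 3·R1.
R4 ← R4 + 5·R1.
R2 ← R2 / (-5).
R1 ← R1 − 2·R2.
R3 ← R3 + 1·R2.
R4 ← R4 − 10·R2.
R3 ← R3 / (-38/5).
R1 ← R1 − 1/5·R3.
R2 ← R2 + 13/5·R3.
Row 4 reduces to 0 = -1, a contradiction. The system is inconsistent.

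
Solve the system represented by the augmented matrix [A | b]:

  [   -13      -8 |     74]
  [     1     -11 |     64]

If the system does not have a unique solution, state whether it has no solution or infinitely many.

x_1 = -2, x_2 = -6

Row-reduce the augmented matrix:
R1 ← R1 / (-13).
R2 ← R2 − 1·R1.
R2 ← R2 / (-151/13).
R1 ← R1 − 8/13·R2.
Reading off the reduced rows gives x_1 = -2, x_2 = -6.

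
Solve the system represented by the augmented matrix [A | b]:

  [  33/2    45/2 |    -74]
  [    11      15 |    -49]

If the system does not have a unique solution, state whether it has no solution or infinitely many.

Row-reduce:
R1 ← R1 / (33/2).
R2 ← R2 − 11·R1.
Row 2 reduces to 0 = 1/3, a contradiction. The system is inconsistent.

no solution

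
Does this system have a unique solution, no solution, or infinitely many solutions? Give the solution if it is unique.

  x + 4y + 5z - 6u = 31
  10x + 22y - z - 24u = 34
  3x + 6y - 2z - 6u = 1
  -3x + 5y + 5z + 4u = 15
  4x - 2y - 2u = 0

Row-reduce the augmented matrix:
R2 ← R2 − 10·R1.
R3 ← R3 − 3·R1.
R4 ← R4 + 3·R1.
R5 ← R5 − 4·R1.
R2 ← R2 / (-18).
R1 ← R1 − 4·R2.
R3 ← R3 + 6·R2.
R4 ← R4 − 17·R2.
R5 ← R5 + 18·R2.
Swap R3 and R4.
R3 ← R3 / (-169/6).
R1 ← R1 + 19/3·R3.
R2 ← R2 − 17/6·R3.
R5 ← R5 − 31·R3.
Swap R4 and R5.
R4 ← R4 / (1354/169).
R1 ← R1 + 422/169·R4.
R2 ← R2 − 2/169·R4.
R3 ← R3 + 120/169·R4.
R5 reduces to 0 = 0, so the extra equation is consistent.
Reading off the reduced rows gives x = -1, y = 0, z = 4, u = -2.

x = -1, y = 0, z = 4, u = -2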